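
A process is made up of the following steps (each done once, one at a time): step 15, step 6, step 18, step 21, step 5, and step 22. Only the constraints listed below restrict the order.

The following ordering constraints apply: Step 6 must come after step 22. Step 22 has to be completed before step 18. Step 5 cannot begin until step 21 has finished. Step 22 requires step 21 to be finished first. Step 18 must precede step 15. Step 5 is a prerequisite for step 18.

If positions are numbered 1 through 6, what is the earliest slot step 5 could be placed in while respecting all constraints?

2

Working backwards through the constraints from step 5, its only required predecessor is step 21.
So at minimum 1 step comes before step 5, putting step 5 no earlier than position 2. That position is achievable by scheduling exactly that predecessor first.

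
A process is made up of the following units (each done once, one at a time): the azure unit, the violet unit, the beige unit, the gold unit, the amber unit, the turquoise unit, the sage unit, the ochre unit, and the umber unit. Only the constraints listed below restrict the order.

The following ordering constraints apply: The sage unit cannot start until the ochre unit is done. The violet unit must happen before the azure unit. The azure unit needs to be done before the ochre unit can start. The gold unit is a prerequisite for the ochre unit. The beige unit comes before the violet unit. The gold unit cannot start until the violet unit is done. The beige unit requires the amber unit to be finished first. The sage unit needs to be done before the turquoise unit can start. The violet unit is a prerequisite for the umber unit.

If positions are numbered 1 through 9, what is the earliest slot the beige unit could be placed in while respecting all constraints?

2

Working backwards through the constraints from the beige unit, its only required predecessor is the amber unit.
With 1 mandatory predecessor, the earliest the beige unit can sit is position 1+1 = 2, and placing just that one first achieves it.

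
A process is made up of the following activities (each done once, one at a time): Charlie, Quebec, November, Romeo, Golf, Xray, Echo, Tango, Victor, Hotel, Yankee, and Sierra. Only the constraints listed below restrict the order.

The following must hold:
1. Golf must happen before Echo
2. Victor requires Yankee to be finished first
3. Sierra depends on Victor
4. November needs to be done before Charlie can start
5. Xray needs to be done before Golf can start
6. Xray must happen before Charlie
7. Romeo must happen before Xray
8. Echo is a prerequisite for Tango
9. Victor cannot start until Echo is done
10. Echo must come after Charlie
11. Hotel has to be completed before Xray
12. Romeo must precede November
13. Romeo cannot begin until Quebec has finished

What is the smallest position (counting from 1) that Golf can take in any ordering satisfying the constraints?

5

Working backwards through the constraints from Golf, its full set of required predecessors is Quebec, Romeo, Xray, Hotel — 4 of them.
So at minimum 4 activities come before Golf, putting Golf no earlier than position 5. That position is achievable by scheduling exactly those predecessors first.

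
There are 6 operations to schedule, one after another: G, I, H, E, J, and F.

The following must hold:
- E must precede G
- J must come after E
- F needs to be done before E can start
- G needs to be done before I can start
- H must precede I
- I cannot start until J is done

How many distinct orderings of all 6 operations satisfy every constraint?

2 operations have no prerequisites (H, F), so any of them could come first.
Enumerating by repeatedly choosing an available operation (one whose prerequisites are all placed) gives 10 distinct complete orderings.

10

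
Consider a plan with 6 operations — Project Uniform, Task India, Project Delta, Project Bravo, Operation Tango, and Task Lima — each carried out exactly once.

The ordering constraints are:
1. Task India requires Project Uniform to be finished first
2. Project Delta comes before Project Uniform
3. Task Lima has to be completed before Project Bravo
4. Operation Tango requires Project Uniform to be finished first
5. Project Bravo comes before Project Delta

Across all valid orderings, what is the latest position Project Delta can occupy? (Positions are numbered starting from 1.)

3

The operations that are forced after Project Delta, directly or by a chain of constraints, are Project Uniform, Task India, Operation Tango. That's 3 operations.
So at least 3 operations follow Project Delta, putting Project Delta no later than position 3. That position is achievable by scheduling everything else first.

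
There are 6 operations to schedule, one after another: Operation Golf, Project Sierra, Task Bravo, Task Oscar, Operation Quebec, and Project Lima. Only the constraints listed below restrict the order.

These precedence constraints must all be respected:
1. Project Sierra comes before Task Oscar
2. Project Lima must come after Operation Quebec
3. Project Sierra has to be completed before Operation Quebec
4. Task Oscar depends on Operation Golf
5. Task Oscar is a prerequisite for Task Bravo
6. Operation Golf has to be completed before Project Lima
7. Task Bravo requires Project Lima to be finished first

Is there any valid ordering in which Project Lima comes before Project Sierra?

No

The constraints give a chain Project Sierra → Operation Quebec → Project Lima, which forces Project Sierra before Project Lima.
Hence Project Lima can never be scheduled before Project Sierra.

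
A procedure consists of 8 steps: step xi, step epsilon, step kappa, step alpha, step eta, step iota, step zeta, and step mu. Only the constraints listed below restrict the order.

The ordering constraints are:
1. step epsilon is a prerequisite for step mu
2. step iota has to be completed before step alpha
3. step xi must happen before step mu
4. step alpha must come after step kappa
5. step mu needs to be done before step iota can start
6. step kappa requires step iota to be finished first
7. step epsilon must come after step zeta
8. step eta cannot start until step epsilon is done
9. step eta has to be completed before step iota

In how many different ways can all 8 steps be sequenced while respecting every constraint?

2 steps have no prerequisites (step xi, step zeta), so any of them could come first.
Counting all ways to extend the partial order to a total order gives 7.

7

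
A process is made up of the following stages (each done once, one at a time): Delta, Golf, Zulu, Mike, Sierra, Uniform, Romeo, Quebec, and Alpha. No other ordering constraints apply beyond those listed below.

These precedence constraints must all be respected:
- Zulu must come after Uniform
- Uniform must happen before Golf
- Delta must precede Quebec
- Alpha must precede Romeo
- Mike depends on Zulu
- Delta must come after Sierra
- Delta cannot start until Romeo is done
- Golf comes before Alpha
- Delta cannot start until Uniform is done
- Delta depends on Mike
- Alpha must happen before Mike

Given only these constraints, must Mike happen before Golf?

No

The constraints actually force Golf before Mike (via Golf → Alpha → Mike), not the other way around.
So Mike never precedes Golf.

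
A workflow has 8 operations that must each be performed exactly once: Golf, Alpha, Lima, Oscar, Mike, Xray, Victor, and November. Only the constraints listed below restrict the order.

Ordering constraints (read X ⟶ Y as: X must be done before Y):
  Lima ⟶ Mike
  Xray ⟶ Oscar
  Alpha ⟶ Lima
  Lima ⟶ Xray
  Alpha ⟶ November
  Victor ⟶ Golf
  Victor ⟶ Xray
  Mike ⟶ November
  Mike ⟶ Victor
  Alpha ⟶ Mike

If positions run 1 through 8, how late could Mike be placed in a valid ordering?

3

Following every chain forward from Mike, the operations that must come later are Golf, Oscar, Xray, Victor, November — 5 of them.
So at least 5 operations follow Mike, putting Mike no later than position 3. That position is achievable by scheduling everything else first.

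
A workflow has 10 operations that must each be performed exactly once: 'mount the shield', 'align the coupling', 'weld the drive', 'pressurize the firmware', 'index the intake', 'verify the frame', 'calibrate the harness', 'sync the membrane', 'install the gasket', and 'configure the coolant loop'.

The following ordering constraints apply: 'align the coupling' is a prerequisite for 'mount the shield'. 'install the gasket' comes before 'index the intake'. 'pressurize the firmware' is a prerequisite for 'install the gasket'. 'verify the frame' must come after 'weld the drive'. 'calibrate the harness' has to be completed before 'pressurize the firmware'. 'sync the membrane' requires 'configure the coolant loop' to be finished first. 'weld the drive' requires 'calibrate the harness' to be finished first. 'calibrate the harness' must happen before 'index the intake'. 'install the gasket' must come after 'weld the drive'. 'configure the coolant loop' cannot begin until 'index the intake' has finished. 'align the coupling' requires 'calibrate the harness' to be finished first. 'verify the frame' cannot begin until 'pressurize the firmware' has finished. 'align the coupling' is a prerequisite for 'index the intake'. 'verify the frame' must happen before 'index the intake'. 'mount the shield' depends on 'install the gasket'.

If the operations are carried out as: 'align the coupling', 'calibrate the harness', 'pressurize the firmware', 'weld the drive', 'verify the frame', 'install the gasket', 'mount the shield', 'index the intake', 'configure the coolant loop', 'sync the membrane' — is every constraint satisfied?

Here 'calibrate the harness' comes after 'align the coupling'.
That contradicts the constraint that 'calibrate the harness' must precede 'align the coupling'.

No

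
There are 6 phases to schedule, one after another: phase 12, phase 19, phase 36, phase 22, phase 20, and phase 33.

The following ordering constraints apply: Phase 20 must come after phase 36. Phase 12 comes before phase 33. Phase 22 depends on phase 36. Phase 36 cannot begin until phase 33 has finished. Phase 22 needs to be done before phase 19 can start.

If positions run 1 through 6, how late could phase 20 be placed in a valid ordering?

6

Nothing depends on phase 20, so it can be the final phase, position 6.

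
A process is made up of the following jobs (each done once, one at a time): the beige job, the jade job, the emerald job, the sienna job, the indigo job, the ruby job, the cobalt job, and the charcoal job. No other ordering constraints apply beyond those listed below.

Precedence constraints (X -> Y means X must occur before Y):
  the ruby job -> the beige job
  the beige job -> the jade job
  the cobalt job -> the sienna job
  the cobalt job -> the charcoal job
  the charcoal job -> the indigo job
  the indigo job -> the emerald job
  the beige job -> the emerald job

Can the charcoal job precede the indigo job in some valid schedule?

The charcoal job is actually forced before the indigo job by the constraints, so certainly some valid ordering has the charcoal job first.

Yes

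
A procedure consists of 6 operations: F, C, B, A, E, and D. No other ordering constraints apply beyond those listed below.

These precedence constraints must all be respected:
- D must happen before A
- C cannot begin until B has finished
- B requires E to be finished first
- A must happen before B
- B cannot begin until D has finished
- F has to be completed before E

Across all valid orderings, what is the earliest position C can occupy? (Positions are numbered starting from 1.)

6

The operations that are forced before C, directly or transitively, are F, B, A, E, D. That's 5 operations.
With 5 mandatory predecessors, the earliest C can sit is position 5+1 = 6, and placing just those 5 first achieves it.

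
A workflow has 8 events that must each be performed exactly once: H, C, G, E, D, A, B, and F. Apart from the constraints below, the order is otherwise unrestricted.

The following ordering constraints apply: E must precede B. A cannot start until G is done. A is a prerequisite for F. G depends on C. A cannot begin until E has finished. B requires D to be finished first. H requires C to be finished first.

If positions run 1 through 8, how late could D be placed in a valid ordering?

The only event forced after D (directly or by a chain) is B.
With 1 mandatory successor out of 8 events total, the latest slot for D is 8−1 = 7, and it's reachable by doing all non-successors before D.

7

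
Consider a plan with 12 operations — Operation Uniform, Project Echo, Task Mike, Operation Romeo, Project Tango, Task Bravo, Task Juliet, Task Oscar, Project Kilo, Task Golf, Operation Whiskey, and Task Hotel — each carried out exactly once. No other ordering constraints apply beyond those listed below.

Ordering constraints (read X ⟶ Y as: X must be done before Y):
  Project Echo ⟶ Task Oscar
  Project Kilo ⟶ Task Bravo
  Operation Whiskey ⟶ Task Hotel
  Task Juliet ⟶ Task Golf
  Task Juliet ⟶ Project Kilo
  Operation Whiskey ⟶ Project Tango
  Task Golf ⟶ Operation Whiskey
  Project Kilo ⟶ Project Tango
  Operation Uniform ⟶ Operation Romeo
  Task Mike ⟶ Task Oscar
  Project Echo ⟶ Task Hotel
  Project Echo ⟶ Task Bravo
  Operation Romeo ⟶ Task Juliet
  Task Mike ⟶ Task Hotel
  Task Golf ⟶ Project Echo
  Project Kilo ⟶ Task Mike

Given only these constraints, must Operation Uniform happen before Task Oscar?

Chaining the stated constraints: Operation Uniform → Operation Romeo → Task Juliet → Project Kilo → Task Mike → Task Oscar.
That forces Operation Uniform before Task Oscar in every valid schedule.

Yes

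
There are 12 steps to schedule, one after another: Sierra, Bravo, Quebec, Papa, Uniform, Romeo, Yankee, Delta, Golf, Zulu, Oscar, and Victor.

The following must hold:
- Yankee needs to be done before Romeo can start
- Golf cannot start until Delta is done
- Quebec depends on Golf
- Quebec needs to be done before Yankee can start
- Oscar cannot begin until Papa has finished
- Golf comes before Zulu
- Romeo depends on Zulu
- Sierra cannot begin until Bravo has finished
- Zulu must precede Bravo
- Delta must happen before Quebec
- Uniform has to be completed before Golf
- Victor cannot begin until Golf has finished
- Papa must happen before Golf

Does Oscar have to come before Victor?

No

Oscar and Victor are not related by any chain of constraints.
A valid ordering placing Victor before Oscar exists, so the answer is no.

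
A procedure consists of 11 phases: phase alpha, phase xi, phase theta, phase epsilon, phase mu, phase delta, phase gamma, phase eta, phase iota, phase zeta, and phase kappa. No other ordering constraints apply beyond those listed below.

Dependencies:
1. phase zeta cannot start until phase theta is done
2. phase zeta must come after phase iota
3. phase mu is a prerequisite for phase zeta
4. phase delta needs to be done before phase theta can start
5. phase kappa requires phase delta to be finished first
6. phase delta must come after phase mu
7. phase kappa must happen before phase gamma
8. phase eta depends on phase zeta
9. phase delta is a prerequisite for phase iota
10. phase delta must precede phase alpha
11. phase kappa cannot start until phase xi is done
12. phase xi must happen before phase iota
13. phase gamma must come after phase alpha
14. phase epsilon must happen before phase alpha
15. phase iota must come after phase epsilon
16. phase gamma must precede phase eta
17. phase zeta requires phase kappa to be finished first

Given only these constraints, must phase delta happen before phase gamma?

Yes

Following the dependencies: phase delta → phase alpha → phase gamma.
That forces phase delta before phase gamma in every valid schedule.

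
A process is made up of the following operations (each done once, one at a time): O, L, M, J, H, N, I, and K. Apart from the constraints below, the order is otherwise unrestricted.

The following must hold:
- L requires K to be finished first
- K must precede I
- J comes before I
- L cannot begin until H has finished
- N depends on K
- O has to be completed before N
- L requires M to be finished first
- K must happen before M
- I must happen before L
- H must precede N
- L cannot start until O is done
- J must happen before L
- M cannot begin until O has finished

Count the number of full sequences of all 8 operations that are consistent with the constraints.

The operations with no prerequisites are O, J, H, K; any of them can be placed first.
Systematically extending each partial ordering one operation at a time and counting, there are 346 complete orderings.

346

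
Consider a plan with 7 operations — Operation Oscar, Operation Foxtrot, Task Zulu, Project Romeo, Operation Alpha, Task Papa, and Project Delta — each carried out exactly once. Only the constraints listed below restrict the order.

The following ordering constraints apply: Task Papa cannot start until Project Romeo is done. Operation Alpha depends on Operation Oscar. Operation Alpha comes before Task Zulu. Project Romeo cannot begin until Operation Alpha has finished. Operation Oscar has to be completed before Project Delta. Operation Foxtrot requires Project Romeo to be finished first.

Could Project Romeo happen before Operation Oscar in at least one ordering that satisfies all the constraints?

There is a dependency chain Operation Oscar → Operation Alpha → Project Romeo, so Project Romeo always comes after Operation Oscar.
So no valid ordering can have Project Romeo before Operation Oscar.

No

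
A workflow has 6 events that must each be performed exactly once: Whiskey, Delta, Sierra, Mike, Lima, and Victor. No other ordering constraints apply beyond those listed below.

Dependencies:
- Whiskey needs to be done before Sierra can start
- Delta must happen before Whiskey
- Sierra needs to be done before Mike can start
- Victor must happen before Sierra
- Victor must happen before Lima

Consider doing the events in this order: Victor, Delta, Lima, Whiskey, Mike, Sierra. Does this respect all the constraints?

In the proposed order, Mike appears before Sierra.
Since Sierra is required before Mike, the ordering is invalid.

No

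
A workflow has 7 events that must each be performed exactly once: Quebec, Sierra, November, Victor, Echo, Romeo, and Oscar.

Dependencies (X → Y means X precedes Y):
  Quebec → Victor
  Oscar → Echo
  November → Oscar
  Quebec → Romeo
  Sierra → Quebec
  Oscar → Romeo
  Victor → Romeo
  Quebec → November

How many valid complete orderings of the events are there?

Only Sierra has no prerequisites, so it must go first.
Systematically extending each partial ordering one event at a time and counting, there are 7 complete orderings.

7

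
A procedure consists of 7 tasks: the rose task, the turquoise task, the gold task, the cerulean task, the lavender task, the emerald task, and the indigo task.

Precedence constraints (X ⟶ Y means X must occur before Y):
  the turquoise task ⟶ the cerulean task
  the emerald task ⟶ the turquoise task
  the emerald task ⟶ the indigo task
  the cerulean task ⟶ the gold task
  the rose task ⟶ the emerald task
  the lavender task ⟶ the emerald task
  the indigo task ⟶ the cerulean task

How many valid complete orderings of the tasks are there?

4

2 tasks have no prerequisites (the rose task, the lavender task), so any of them could come first.
Systematically extending each partial ordering one task at a time and counting, there are 4 complete orderings.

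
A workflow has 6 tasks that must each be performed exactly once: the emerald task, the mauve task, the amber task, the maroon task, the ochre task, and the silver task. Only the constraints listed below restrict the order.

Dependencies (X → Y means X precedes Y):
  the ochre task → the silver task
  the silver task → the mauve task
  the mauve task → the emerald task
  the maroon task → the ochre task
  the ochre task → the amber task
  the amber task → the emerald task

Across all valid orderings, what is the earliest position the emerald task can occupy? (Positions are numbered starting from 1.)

Working backwards through the constraints from the emerald task, its full set of required predecessors is the mauve task, the amber task, the maroon task, the ochre task, the silver task — 5 of them.
With 5 mandatory predecessors, the earliest the emerald task can sit is position 5+1 = 6, and placing just those 5 first achieves it.

6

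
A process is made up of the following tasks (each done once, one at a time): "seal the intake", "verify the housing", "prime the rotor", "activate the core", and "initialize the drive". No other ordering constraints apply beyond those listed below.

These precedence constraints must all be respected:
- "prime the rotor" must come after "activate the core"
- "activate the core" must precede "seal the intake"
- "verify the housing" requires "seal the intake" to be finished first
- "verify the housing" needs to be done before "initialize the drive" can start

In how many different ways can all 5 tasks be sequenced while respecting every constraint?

4

Only "activate the core" has no prerequisites, so it must go first.
Counting all ways to extend the partial order to a total order gives 4.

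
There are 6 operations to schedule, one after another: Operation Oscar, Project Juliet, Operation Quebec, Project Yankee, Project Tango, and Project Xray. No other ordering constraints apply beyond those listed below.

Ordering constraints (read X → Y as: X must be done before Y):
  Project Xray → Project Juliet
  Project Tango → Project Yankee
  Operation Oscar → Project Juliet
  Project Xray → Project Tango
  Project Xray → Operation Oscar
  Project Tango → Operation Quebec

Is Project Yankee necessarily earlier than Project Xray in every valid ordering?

No

There is a chain Project Xray → Project Tango → Project Yankee, which puts Project Xray before Project Yankee.
So Project Yankee never precedes Project Xray.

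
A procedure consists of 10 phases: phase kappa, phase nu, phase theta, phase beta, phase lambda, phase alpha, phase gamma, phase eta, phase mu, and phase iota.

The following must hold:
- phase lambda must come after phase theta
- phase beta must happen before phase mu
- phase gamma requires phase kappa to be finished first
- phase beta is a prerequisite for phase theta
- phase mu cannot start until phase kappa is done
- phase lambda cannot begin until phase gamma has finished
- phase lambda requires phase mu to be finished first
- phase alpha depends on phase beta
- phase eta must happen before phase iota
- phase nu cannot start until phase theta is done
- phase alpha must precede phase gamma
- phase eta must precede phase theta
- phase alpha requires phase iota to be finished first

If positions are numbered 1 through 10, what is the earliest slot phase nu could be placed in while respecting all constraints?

4

The phases that are forced before phase nu, directly or transitively, are phase theta, phase beta, phase eta. That's 3 phases.
So at minimum 3 phases come before phase nu, putting phase nu no earlier than position 4. That position is achievable by scheduling exactly those predecessors first.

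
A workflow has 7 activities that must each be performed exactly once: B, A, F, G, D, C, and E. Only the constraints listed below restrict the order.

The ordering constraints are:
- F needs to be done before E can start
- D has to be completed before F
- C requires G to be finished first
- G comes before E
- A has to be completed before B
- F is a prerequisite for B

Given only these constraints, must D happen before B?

Tracing the constraints gives a chain: D → F → B.
That forces D before B in every valid schedule.

Yes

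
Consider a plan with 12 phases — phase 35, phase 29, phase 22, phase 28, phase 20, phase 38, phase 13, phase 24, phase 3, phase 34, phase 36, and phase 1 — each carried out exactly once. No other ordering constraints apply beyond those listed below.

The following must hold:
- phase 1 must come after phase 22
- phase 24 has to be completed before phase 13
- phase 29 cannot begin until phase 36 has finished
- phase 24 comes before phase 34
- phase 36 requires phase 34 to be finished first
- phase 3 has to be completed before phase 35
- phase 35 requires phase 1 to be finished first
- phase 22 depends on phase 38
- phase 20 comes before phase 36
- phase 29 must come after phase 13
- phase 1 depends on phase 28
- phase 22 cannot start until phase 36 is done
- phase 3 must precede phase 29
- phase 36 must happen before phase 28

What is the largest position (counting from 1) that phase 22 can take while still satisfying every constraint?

10

The phases that are forced after phase 22, directly or by a chain of constraints, are phase 35, phase 1. That's 2 phases.
With 2 mandatory successors out of 12 phases total, the latest slot for phase 22 is 12−2 = 10, and it's reachable by doing all non-successors before phase 22.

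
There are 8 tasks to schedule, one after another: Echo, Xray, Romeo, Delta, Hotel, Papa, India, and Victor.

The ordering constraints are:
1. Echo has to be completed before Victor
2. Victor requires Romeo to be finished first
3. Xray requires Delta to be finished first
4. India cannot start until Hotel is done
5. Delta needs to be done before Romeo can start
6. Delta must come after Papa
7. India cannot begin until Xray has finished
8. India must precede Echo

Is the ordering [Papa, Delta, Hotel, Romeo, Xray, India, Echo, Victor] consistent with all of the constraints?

Yes

Every stated constraint is respected: Romeo sits at position 4, ahead of Victor at position 8, and each of the other listed pairs likewise has the predecessor earlier in the sequence.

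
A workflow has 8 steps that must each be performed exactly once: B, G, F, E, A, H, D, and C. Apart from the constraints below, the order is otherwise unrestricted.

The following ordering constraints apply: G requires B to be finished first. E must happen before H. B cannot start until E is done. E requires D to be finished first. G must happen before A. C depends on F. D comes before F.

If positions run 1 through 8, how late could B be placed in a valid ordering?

The steps that are forced after B, directly or by a chain of constraints, are G, A. That's 2 steps.
So at least 2 steps follow B, putting B no later than position 6. That position is achievable by scheduling everything else first.

6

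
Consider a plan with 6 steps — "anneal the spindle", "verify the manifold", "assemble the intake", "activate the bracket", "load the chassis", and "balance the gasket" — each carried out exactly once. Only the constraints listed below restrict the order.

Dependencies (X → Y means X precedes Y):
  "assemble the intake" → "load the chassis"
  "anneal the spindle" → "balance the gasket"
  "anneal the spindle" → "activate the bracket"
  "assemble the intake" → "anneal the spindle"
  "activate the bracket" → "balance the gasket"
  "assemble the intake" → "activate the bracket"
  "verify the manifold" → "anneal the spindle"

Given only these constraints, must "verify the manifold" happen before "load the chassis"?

No

Nothing in the constraints links "verify the manifold" and "load the chassis"; they are unordered relative to each other.
A valid ordering placing "load the chassis" before "verify the manifold" exists, so the answer is no.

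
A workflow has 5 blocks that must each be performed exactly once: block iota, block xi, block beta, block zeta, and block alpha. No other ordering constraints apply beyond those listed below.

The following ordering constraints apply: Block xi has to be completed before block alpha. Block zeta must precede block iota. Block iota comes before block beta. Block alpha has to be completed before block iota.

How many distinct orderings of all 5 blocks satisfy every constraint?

The blocks with no prerequisites are block xi, block zeta; any of them can be placed first.
Counting all ways to extend the partial order to a total order gives 3.

3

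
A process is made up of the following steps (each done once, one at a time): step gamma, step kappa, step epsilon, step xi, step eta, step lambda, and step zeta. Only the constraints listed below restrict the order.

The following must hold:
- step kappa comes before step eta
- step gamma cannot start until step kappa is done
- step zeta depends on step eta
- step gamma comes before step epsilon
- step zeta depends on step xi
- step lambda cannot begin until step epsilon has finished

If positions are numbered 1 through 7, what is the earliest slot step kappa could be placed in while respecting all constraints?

1

Step kappa has no prerequisites at all, so it can go in position 1.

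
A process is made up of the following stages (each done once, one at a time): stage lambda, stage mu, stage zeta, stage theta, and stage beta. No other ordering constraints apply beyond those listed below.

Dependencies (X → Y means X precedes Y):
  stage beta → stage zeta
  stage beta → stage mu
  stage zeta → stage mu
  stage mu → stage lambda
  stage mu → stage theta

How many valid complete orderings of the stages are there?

2

Only stage beta has no prerequisites, so it must go first.
Systematically extending each partial ordering one stage at a time and counting, there are 2 complete orderings.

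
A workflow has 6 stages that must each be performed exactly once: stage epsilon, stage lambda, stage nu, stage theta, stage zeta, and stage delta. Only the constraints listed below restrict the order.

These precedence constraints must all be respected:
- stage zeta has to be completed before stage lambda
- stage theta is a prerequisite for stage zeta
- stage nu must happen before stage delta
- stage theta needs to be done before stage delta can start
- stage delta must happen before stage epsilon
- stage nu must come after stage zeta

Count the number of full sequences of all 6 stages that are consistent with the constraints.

Stage theta is the only stage with nothing required before it, so every ordering starts there.
Enumerating by repeatedly choosing an available stage (one whose prerequisites are all placed) gives 4 distinct complete orderings.

4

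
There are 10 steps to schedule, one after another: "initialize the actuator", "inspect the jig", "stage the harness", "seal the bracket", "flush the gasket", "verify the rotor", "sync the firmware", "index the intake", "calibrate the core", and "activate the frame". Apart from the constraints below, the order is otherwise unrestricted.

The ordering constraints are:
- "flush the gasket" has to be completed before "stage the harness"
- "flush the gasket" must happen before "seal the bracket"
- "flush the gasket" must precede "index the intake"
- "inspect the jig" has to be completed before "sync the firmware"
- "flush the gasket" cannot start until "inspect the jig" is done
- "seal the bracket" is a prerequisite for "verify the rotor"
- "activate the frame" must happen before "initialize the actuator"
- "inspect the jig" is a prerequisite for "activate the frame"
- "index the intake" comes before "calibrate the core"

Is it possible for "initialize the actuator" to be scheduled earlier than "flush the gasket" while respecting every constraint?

The constraints leave "initialize the actuator" and "flush the gasket" unordered relative to each other; nothing requires "flush the gasket" earlier.
So a valid ordering placing "initialize the actuator" earlier than "flush the gasket" exists.

Yes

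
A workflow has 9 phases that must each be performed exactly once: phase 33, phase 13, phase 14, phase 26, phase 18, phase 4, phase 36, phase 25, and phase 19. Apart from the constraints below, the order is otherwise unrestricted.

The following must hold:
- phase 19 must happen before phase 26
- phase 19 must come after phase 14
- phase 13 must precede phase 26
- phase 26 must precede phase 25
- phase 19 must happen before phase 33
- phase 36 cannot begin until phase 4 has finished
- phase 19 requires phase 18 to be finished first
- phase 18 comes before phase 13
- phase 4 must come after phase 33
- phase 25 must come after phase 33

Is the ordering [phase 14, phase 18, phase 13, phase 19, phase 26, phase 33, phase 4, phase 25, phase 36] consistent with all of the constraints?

Every stated constraint is respected: phase 14 sits at position 1, ahead of phase 19 at position 4, and each of the other listed pairs likewise has the predecessor earlier in the sequence.

Yes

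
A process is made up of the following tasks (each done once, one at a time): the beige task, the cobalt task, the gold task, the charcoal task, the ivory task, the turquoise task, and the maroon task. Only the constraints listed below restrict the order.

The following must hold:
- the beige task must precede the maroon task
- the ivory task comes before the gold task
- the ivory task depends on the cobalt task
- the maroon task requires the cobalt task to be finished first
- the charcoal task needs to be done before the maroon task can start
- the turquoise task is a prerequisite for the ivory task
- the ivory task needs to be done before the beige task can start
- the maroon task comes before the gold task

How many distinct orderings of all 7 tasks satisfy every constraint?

10

3 tasks have no prerequisites (the cobalt task, the charcoal task, the turquoise task), so any of them could come first.
Enumerating by repeatedly choosing an available task (one whose prerequisites are all placed) gives 10 distinct complete orderings.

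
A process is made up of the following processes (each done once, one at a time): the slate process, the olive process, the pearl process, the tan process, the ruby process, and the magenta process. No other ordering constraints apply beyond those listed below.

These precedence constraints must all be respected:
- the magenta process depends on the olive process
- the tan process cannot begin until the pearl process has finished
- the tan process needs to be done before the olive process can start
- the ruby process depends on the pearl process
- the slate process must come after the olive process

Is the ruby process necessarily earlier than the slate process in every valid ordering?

No chain of constraints connects the ruby process to the slate process in either direction.
A valid ordering placing the slate process before the ruby process exists, so the answer is no.

No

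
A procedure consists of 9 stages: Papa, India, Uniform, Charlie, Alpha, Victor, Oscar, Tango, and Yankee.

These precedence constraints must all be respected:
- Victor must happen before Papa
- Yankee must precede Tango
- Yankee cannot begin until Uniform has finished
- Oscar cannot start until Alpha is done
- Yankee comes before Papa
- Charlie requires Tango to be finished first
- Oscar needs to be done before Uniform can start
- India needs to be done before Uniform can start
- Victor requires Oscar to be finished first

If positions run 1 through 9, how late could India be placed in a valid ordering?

4

Every stage that must follow India has to come after it. Tracing all chains starting from India, those stages are: Papa, Uniform, Charlie, Tango, Yankee — 5 in total.
So at least 5 stages follow India, putting India no later than position 4. That position is achievable by scheduling everything else first.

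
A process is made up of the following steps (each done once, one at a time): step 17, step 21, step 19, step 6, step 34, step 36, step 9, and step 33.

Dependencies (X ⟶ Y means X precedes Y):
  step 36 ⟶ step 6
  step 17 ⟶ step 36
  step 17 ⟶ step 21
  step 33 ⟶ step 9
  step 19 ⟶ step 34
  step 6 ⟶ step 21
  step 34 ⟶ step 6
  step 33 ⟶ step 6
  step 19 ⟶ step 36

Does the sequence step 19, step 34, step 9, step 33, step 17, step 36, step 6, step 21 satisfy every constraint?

No

In the proposed order, step 9 appears before step 33.
That contradicts the constraint that step 33 must precede step 9.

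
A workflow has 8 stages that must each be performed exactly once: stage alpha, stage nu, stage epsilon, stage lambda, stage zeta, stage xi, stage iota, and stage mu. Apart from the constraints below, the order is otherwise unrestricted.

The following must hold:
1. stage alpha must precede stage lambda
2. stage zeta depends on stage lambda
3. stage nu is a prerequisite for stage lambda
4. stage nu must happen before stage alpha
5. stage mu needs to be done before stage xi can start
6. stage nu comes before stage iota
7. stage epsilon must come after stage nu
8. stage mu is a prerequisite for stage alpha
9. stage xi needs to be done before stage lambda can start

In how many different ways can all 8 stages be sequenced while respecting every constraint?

The stages with no prerequisites are stage nu, stage mu; any of them can be placed first.
Enumerating by repeatedly choosing an available stage (one whose prerequisites are all placed) gives 164 distinct complete orderings.

164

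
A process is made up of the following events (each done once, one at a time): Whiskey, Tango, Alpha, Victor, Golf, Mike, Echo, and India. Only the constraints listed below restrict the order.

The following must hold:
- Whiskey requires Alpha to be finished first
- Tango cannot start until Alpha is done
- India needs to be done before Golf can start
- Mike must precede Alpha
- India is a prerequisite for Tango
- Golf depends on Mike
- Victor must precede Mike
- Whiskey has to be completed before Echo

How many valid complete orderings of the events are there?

65

The events with no prerequisites are Victor, India; any of them can be placed first.
Counting all ways to extend the partial order to a total order gives 65.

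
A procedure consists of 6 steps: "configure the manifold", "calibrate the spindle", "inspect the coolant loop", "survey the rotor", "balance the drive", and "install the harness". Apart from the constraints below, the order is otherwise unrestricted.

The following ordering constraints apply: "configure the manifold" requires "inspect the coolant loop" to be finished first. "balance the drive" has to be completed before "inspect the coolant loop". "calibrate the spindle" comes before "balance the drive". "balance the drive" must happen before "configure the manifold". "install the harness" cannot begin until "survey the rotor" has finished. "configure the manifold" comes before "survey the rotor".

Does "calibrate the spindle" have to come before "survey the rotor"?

Following the dependencies: "calibrate the spindle" → "balance the drive" → "configure the manifold" → "survey the rotor".
That forces "calibrate the spindle" before "survey the rotor" in every valid schedule.

Yes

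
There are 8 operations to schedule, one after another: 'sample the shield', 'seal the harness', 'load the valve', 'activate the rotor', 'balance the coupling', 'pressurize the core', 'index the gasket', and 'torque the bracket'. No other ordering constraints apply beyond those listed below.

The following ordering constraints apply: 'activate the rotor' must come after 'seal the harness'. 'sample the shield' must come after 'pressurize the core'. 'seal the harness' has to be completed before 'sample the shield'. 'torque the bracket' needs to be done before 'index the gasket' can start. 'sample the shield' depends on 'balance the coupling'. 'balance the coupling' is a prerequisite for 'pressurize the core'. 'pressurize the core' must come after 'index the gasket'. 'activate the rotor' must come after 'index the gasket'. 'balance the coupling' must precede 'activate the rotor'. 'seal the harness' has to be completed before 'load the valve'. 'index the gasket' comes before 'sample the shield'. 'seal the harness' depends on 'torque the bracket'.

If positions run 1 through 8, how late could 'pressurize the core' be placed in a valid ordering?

The only operation forced after 'pressurize the core' (directly or by a chain) is 'sample the shield'.
So at least 1 operation follows 'pressurize the core', putting 'pressurize the core' no later than position 7. That position is achievable by scheduling everything else first.

7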